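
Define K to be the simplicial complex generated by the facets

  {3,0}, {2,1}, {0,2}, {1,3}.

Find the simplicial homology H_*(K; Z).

Take the total order 0 < 1 < 2 < 3 on the vertex set. Then K (dimension 1) consists of the simplices:

  0-simplices (4): [0], [1], [2], [3]
  1-simplices (4): [0,2], [0,3], [1,2], [1,3]

giving chain groups C_0 ≅ Z^4, C_1 ≅ Z^4.

∂_1: C_1 → C_0 maps an edge to its endpoints' difference, ∂[p,q] = q − p. For instance
  ∂[0,3] = [3] − [0].
This gives a 4×4 integer matrix of rank 3; reducing to Smith normal form yields diagonal entries (1,1,1).

From H_k ≅ ker(∂_k) / im(∂_{k+1}) we obtain:

  H_0: rank C_0 − rank ∂_1 = 4 − 3 = 1, and the invariant factors of ∂_1 are all 1, so H_0 ≅ Z.
  H_1: rank ker ∂_1 − rank ∂_2 = (4 − 3) − 0 = 1, and there is no ∂_2, so H_1 ≅ Z.

H_0 ≅ Z,  H_1 ≅ Z.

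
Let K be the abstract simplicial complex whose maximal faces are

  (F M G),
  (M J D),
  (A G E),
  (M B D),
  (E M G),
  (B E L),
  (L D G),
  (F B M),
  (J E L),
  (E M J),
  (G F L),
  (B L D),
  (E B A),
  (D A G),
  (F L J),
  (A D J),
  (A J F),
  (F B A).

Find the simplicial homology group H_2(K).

H_2 ≅ Z.

We work with the vertex ordering A < B < D < E < F < G < J < L < M. The simplices of K, each written with vertices in increasing order, are:

  0-simplices (9): A, B, D, E, F, G, J, L, M
  1-simplices (27): AB, AD, AE, AF, AG, AJ, BD, BE, BF, BL, BM, DG, DJ, DL, DM, EG, EJ, EL, EM, FG, FJ, FL, FM, GL, GM, JL, JM
  2-simplices (18): ABE, ABF, ADG, ADJ, AEG, AFJ, BDL, BDM, BEL, BFM, DGL, DJM, EGM, EJL, EJM, FGL, FGM, FJL

Hence C_0 ≅ Z^9, C_1 ≅ Z^27, C_2 ≅ Z^18.

The boundary map ∂_1: C_1 → C_0 is given by ∂[p,q] = [q] − [p]. For instance
  ∂BL = L − B.
This gives a 9×27 integer matrix of rank 8; reducing to Smith normal form yields diagonal entries (1,1,1,1,1,1,1,1).

∂_2: C_2 → C_1 acts by ∂[p,q,r] = [q,r] − [p,r] + [p,q]. For instance
  ∂BFM = FM − BM + BF,
  ∂AFJ = FJ − AJ + AF.
As a 27×18 matrix over Z this has rank 17, with invariant factors (1,1,1,1,1,1,1,1,1,1,1,1,1,1,1,1,1).

From H_k ≅ ker(∂_k) / im(∂_{k+1}) we obtain:

  H_2: rank ker ∂_2 − rank ∂_3 = (18 − 17) − 0 = 1, and there is no ∂_3, so H_2 = Z.

(K is a triangulation of the torus T^2.)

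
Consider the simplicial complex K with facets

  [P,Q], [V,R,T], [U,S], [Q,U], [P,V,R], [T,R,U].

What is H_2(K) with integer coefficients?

H_2 ≅ 0.

We work with the vertex ordering P < Q < R < S < T < U < V. The simplices of K, each written with vertices in increasing order, are:

  0-simplices (7): P, Q, R, S, T, U, V
  1-simplices (10): PQ, PR, PV, QU, RT, RU, RV, SU, TU, TV
  2-simplices (3): PRV, RTU, RTV

Hence C_0 ≅ Z^7, C_1 ≅ Z^10, C_2 ≅ Z^3.

Boundary ∂_1: C_1 → C_0 sends each edge [p,q] (with p < q) to q − p. For instance
  ∂RU = U − R.
The resulting 7×10 matrix has rank 6, and its Smith normal form has invariant factors (1,1,1,1,1,1).

∂_2: C_2 → C_1 maps a triangle to the signed sum of its edges. For instance
  ∂RTU = TU − RU + RT,
  ∂RTV = TV − RV + RT.
As a 10×3 matrix over Z this has rank 3, with invariant factors (1,1,1).

Computing H_k = (kernel of ∂_k) / (image of ∂_{k+1}):

  H_2: rank ker ∂_2 − rank ∂_3 = (3 − 3) − 0 = 0, and there is no ∂_3, so H_2 = 0.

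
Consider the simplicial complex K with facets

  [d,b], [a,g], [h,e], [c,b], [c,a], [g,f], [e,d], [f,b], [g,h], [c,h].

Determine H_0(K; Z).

H_0 = Z.

Take the total order a < b < c < d < e < f < g < h on the vertex set. Then K (dimension 1) consists of the simplices:

  0-simplices (8): a, b, c, d, e, f, g, h
  1-simplices (10): ac, ag, bc, bd, bf, ch, de, eh, fg, gh

so the chain groups are C_0 ≅ Z^8, C_1 ≅ Z^10.

Boundary ∂_1: C_1 → C_0 sends each edge [p,q] (with p < q) to q − p.
The 8×10 boundary matrix has rank 7 and Smith normal form diag(1,1,1,1,1,1,1).

Computing H_k = (kernel of ∂_k) / (image of ∂_{k+1}):

  H_0: rank C_0 − rank ∂_1 = 8 − 7 = 1, and the invariant factors of ∂_1 are all 1, so H_0 = Z.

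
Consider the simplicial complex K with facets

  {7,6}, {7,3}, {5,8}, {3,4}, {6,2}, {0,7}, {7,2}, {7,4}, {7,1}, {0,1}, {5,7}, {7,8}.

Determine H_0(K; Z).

Order the vertices as 0 < 1 < 2 < 3 < 4 < 5 < 6 < 7 < 8. Listing each simplex with vertices in this order, K has dimension 1 with simplices:

  0-simplices (9): [0], [1], [2], [3], [4], [5], [6], [7], [8]
  1-simplices (12): [0,1], [0,7], [1,7], [2,6], [2,7], [3,4], [3,7], [4,7], [5,7], [5,8], [6,7], [7,8]

Hence C_0 ≅ Z^9, C_1 ≅ Z^12.

∂_1: C_1 → C_0 maps an edge to its endpoints' difference, ∂[p,q] = q − p. For instance
  ∂[4,7] = [7] − [4].
The 9×12 boundary matrix has rank 8 and Smith normal form diag(1,1,1,1,1,1,1,1).

Now H_k = ker ∂_k / im ∂_{k+1}, so:

  H_0: rank C_0 − rank ∂_1 = 9 − 8 = 1, and the invariant factors of ∂_1 are all 1, so H_0 ≅ Z.

H_0 ≅ Z.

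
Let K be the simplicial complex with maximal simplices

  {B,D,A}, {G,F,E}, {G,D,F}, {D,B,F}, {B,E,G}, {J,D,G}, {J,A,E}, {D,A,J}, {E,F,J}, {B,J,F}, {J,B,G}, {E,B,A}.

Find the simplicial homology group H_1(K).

K has 7 vertices, 18 edges, 12 triangles.
rank ∂_1 = 6, rank ∂_2 = 12 ⇒ b_1 = 18 − 6 − 12 = 0; ∂_2 has invariant factor(s) [2] giving torsion. So H_1 ≅ Z/2.

H_1 ≅ Z/2.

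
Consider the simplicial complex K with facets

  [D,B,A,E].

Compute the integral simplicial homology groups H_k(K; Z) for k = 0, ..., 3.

H_0 ≅ Z,  H_1 = 0,  H_2 = 0,  H_3 = 0.

Take the total order A < B < D < E on the vertex set. Then K (dimension 3) consists of the simplices:

  0-simplices (4): A, B, D, E
  1-simplices (6): AB, AD, AE, BD, BE, DE
  2-simplices (4): ABD, ABE, ADE, BDE
  3-simplices (1): ABDE

so the chain groups are C_0 ≅ Z^4, C_1 ≅ Z^6, C_2 ≅ Z^4, C_3 ≅ Z^1.

Boundary ∂_1: C_1 → C_0 sends each edge [p,q] (with p < q) to q − p.
This gives a 4×6 integer matrix of rank 3; reducing to Smith normal form yields diagonal entries (1,1,1).

Boundary ∂_2: C_2 → C_1 maps a triangle to the signed sum of its edges. For instance
  ∂ABE = BE − AE + AB,
  ∂BDE = DE − BE + BD.
This gives a 6×4 integer matrix of rank 3; reducing to Smith normal form yields diagonal entries (1,1,1).

Boundary ∂_3: C_3 → C_2 sends each 3-simplex σ to the alternating sum Σ_i (−1)^i (σ with its i-th vertex removed). For instance
  ∂ABDE = BDE − ADE + ABE − ABD.
As a 4×1 matrix over Z this has rank 1, with invariant factors (1).

From H_k ≅ ker(∂_k) / im(∂_{k+1}) we obtain:

  H_0: rank C_0 − rank ∂_1 = 4 − 3 = 1, and the invariant factors of ∂_1 are all 1, so H_0 = Z.
  H_1: rank ker ∂_1 − rank ∂_2 = (6 − 3) − 3 = 0, and the invariant factors of ∂_2 are all 1, so H_1 = 0.
  H_2: rank ker ∂_2 − rank ∂_3 = (4 − 3) − 1 = 0, and the invariant factors of ∂_3 are all 1, so H_2 = 0.
  H_3: rank ker ∂_3 − rank ∂_4 = (1 − 1) − 0 = 0, and there is no ∂_4, so H_3 = 0.

As a check, the Euler characteristic is 4 − 6 + 4 − 1 = 1, which agrees with 1 − 0 + 0 − 0 = 1.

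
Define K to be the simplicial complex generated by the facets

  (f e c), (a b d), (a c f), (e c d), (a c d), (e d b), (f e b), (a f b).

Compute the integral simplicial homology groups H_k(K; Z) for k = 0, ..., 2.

Fix the vertex order a < b < c < d < e < f and write every simplex with vertices in increasing order. Then dim K = 2 and the simplices of K are:

  0-simplices (6): a, b, c, d, e, f
  1-simplices (12): ab, ac, ad, af, bd, be, bf, cd, ce, cf, de, ef
  2-simplices (8): abd, abf, acd, acf, bde, bef, cde, cef

giving chain groups C_0 ≅ Z^6, C_1 ≅ Z^12, C_2 ≅ Z^8.

∂_1: C_1 → C_0 maps an edge to its endpoints' difference, ∂[p,q] = q − p.
As a 6×12 matrix over Z this has rank 5, with invariant factors (1,1,1,1,1).

The boundary map ∂_2: C_2 → C_1 acts by ∂[p,q,r] = [q,r] − [p,r] + [p,q]. For instance
  ∂cde = de − ce + cd,
  ∂abd = bd − ad + ab.
This gives a 12×8 integer matrix of rank 7; reducing to Smith normal form yields diagonal entries (1,1,1,1,1,1,1).

Computing H_k = (kernel of ∂_k) / (image of ∂_{k+1}):

  H_0: rank C_0 − rank ∂_1 = 6 − 5 = 1, and the invariant factors of ∂_1 are all 1, so H_0 = Z.
  H_1: rank ker ∂_1 − rank ∂_2 = (12 − 5) − 7 = 0, and the invariant factors of ∂_2 are all 1, so H_1 = 0.
  H_2: rank ker ∂_2 − rank ∂_3 = (8 − 7) − 0 = 1, and there is no ∂_3, so H_2 = Z.

(K is a triangulation of the 2-sphere S^2.)

H_0 ≅ Z,  H_1 = 0,  H_2 ≅ Z.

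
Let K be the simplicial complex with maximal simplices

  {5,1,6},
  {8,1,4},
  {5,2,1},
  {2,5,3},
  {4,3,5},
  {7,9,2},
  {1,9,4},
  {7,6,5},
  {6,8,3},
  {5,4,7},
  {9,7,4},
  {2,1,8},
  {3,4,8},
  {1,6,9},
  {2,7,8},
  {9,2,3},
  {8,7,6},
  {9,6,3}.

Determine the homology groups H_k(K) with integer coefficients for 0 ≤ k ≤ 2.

H_0 ≅ Z,  H_1 ≅ Z^2,  H_2 ≅ Z.

Fix the vertex order 1 < 2 < 3 < 4 < 5 < 6 < 7 < 8 < 9 and write every simplex with vertices in increasing order. Then dim K = 2 and the simplices of K are:

  0-simplices (9): [1], [2], [3], [4], [5], [6], [7], [8], [9]
  1-simplices (27): (27 of them)
  2-simplices (18): [1,2,5], [1,2,8], [1,4,8], [1,4,9], [1,5,6], [1,6,9], [2,3,5], [2,3,9], [2,7,8], [2,7,9], [3,4,5], [3,4,8], [3,6,8], [3,6,9], [4,5,7], [4,7,9], [5,6,7], [6,7,8]

Hence C_0 ≅ Z^9, C_1 ≅ Z^27, C_2 ≅ Z^18.

The boundary map ∂_1: C_1 → C_0 maps an edge to its endpoints' difference, ∂[p,q] = q − p. For instance
  ∂[5,7] = [7] − [5].
The resulting 9×27 matrix has rank 8, and its Smith normal form has invariant factors (1,1,1,1,1,1,1,1).

∂_2: C_2 → C_1 sends each 2-simplex [p,q,r] to [q,r] − [p,r] + [p,q]. For instance
  ∂[1,2,8] = [2,8] − [1,8] + [1,2],
  ∂[1,2,5] = [2,5] − [1,5] + [1,2].
This gives a 27×18 integer matrix of rank 17; reducing to Smith normal form yields diagonal entries (1,1,1,1,1,1,1,1,1,1,1,1,1,1,1,1,1).

Now H_k = ker ∂_k / im ∂_{k+1}, so:

  H_0: rank C_0 − rank ∂_1 = 9 − 8 = 1, and the invariant factors of ∂_1 are all 1, so H_0 ≅ Z.
  H_1: rank ker ∂_1 − rank ∂_2 = (27 − 8) − 17 = 2, and the invariant factors of ∂_2 are all 1, so H_1 ≅ Z^2.
  H_2: rank ker ∂_2 − rank ∂_3 = (18 − 17) − 0 = 1, and there is no ∂_3, so H_2 ≅ Z.

As a check, the Euler characteristic is 9 − 27 + 18 = 0, which agrees with 1 − 2 + 1 = 0.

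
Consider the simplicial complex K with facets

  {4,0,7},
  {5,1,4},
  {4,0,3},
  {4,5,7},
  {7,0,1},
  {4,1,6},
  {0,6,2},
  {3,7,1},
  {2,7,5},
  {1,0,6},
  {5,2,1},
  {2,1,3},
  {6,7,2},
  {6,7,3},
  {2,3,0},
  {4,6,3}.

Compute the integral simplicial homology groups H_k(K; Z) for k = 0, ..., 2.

Take the total order 0 < 1 < 2 < 3 < 4 < 5 < 6 < 7 on the vertex set. Then K (dimension 2) consists of the simplices:

  0-simplices (8): [0], [1], [2], [3], [4], [5], [6], [7]
  1-simplices (24): (24 of them)
  2-simplices (16): [0,1,6], [0,1,7], [0,2,3], [0,2,6], [0,3,4], [0,4,7], [1,2,3], [1,2,5], [1,3,7], [1,4,5], [1,4,6], [2,5,7], [2,6,7], [3,4,6], [3,6,7], [4,5,7]

giving chain groups C_0 ≅ Z^8, C_1 ≅ Z^24, C_2 ≅ Z^16.

Boundary ∂_1: C_1 → C_0 is given by ∂[p,q] = [q] − [p]. For instance
  ∂[0,6] = [6] − [0].
The 8×24 boundary matrix has rank 7 and Smith normal form diag(1,1,1,1,1,1,1).

∂_2: C_2 → C_1 sends each 2-simplex [p,q,r] to [q,r] − [p,r] + [p,q]. For instance
  ∂[2,5,7] = [5,7] − [2,7] + [2,5],
  ∂[0,3,4] = [3,4] − [0,4] + [0,3].
The resulting 24×16 matrix has rank 15, and its Smith normal form has invariant factors (1,1,1,1,1,1,1,1,1,1,1,1,1,1,1).

Now H_k = ker ∂_k / im ∂_{k+1}, so:

  H_0: rank C_0 − rank ∂_1 = 8 − 7 = 1, and the invariant factors of ∂_1 are all 1, so H_0 ≅ Z.
  H_1: rank ker ∂_1 − rank ∂_2 = (24 − 7) − 15 = 2, and the invariant factors of ∂_2 are all 1, so H_1 ≅ Z^2.
  H_2: rank ker ∂_2 − rank ∂_3 = (16 − 15) − 0 = 1, and there is no ∂_3, so H_2 ≅ Z.

As a check, the Euler characteristic is 8 − 24 + 16 = 0, which agrees with 1 − 2 + 1 = 0.

H_0 ≅ Z,  H_1 ≅ Z^2,  H_2 ≅ Z.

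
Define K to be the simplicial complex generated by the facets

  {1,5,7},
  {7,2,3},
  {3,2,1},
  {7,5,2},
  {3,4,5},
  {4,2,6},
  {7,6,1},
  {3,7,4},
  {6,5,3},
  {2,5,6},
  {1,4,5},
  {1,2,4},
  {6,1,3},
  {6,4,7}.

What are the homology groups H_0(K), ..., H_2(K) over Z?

Order the vertices as 1 < 2 < 3 < 4 < 5 < 6 < 7. Listing each simplex with vertices in this order, K has dimension 2 with simplices:

  0-simplices (7): [1], [2], [3], [4], [5], [6], [7]
  1-simplices (21): [1,2], [1,3], [1,4], [1,5], [1,6], [1,7], [2,3], [2,4], [2,5], [2,6], [2,7], [3,4], [3,5], [3,6], [3,7], [4,5], [4,6], [4,7], [5,6], [5,7], [6,7]
  2-simplices (14): [1,2,3], [1,2,4], [1,3,6], [1,4,5], [1,5,7], [1,6,7], [2,3,7], [2,4,6], [2,5,6], [2,5,7], [3,4,5], [3,4,7], [3,5,6], [4,6,7]

giving chain groups C_0 ≅ Z^7, C_1 ≅ Z^21, C_2 ≅ Z^14.

Boundary ∂_1: C_1 → C_0 is given by ∂[p,q] = [q] − [p]. For instance
  ∂[4,6] = [6] − [4].
The resulting 7×21 matrix has rank 6, and its Smith normal form has invariant factors (1,1,1,1,1,1).

Boundary ∂_2: C_2 → C_1 maps a triangle to the signed sum of its edges. For instance
  ∂[1,2,3] = [2,3] − [1,3] + [1,2],
  ∂[2,5,7] = [5,7] − [2,7] + [2,5].
This gives a 21×14 integer matrix of rank 13; reducing to Smith normal form yields diagonal entries (1,1,1,1,1,1,1,1,1,1,1,1,1).

Now H_k = ker ∂_k / im ∂_{k+1}, so:

  H_0: rank C_0 − rank ∂_1 = 7 − 6 = 1, and the invariant factors of ∂_1 are all 1, so H_0 ≅ Z.
  H_1: rank ker ∂_1 − rank ∂_2 = (21 − 6) − 13 = 2, and the invariant factors of ∂_2 are all 1, so H_1 ≅ Z^2.
  H_2: rank ker ∂_2 − rank ∂_3 = (14 − 13) − 0 = 1, and there is no ∂_3, so H_2 ≅ Z.

(K is a triangulation of the torus T^2.)

H_0 = Z,  H_1 = Z^2,  H_2 = Z.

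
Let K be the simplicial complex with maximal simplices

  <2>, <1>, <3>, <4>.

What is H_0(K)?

Fix the vertex order 1 < 2 < 3 < 4 and write every simplex with vertices in increasing order. Then dim K = 0 and the simplices of K are:

  0-simplices (4): [1], [2], [3], [4]

giving chain groups C_0 ≅ Z^4.

Now H_k = ker ∂_k / im ∂_{k+1}, so:

  H_0: rank C_0 − rank ∂_1 = 4 − 0 = 4, and there is no ∂_1, so H_0 = Z^4.

H_0 = Z^4.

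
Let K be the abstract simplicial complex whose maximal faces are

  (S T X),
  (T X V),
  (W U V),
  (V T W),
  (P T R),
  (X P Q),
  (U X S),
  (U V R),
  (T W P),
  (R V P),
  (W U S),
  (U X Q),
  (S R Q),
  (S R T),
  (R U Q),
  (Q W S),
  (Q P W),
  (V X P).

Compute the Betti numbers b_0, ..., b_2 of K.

Fix the vertex order P < Q < R < S < T < U < V < W < X and write every simplex with vertices in increasing order. Then dim K = 2 and the simplices of K are:

  0-simplices (9): P, Q, R, S, T, U, V, W, X
  1-simplices (27): PQ, PR, PT, PV, PW, PX, QR, QS, QU, QW, QX, RS, RT, RU, RV, ST, SU, SW, SX, TV, TW, TX, UV, UW, UX, VW, VX
  2-simplices (18): PQW, PQX, PRT, PRV, PTW, PVX, QRS, QRU, QSW, QUX, RST, RUV, STX, SUW, SUX, TVW, TVX, UVW

so the chain groups are C_0 ≅ Z^9, C_1 ≅ Z^27, C_2 ≅ Z^18.

Boundary ∂_1: C_1 → C_0 maps an edge to its endpoints' difference, ∂[p,q] = q − p. For instance
  ∂UW = W − U.
This gives a 9×27 integer matrix of rank 8; reducing to Smith normal form yields diagonal entries (1,1,1,1,1,1,1,1).

Boundary ∂_2: C_2 → C_1 sends each 2-simplex [p,q,r] to [q,r] − [p,r] + [p,q]. For instance
  ∂PRT = RT − PT + PR,
  ∂SUX = UX − SX + SU.
The resulting 27×18 matrix has rank 18, and its Smith normal form has invariant factors (1,1,1,1,1,1,1,1,1,1,1,1,1,1,1,1,1,2).

Reading off H_k = ker ∂_k / im ∂_{k+1}:

  H_0: rank C_0 − rank ∂_1 = 9 − 8 = 1, and the invariant factors of ∂_1 are all 1, so H_0 = Z.
  H_1: rank ker ∂_1 − rank ∂_2 = (27 − 8) − 18 = 1, and ∂_2 has invariant factor 2 > 1, so H_1 = Z ⊕ Z/2Z.
  H_2: rank ker ∂_2 − rank ∂_3 = (18 − 18) − 0 = 0, and there is no ∂_3, so H_2 = 0.

(K is a triangulation of the Klein bottle.)

Hence the Betti numbers are b_0 = 1, b_1 = 1, b_2 = 0.

b_0 = 1, b_1 = 1, b_2 = 0.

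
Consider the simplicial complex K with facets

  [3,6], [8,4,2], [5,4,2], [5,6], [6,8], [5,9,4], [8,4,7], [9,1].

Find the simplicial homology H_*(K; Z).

H_0 = Z,  H_1 = Z,  H_2 = 0.

K has 9 vertices, 13 edges, 4 triangles.
rank ∂_0 = 0, rank ∂_1 = 8 ⇒ b_0 = 9 − 0 − 8 = 1; all invariant factors of ∂_1 are 1 so no torsion. So H_0 ≅ Z.
rank ∂_1 = 8, rank ∂_2 = 4 ⇒ b_1 = 13 − 8 − 4 = 1; all invariant factors of ∂_2 are 1 so no torsion. So H_1 ≅ Z.
rank ∂_2 = 4, rank ∂_3 = 0 ⇒ b_2 = 4 − 4 − 0 = 0. So H_2 ≅ 0.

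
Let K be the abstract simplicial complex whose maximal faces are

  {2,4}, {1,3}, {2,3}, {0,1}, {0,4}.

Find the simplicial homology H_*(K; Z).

H_0 ≅ Z,  H_1 ≅ Z.

Take the total order 0 < 1 < 2 < 3 < 4 on the vertex set. Then K (dimension 1) consists of the simplices:

  0-simplices (5): [0], [1], [2], [3], [4]
  1-simplices (5): [0,1], [0,4], [1,3], [2,3], [2,4]

Hence C_0 ≅ Z^5, C_1 ≅ Z^5.

The boundary map ∂_1: C_1 → C_0 sends each edge [p,q] (with p < q) to q − p. For instance
  ∂[0,1] = [1] − [0].
The 5×5 boundary matrix has rank 4 and Smith normal form diag(1,1,1,1).

Reading off H_k = ker ∂_k / im ∂_{k+1}:

  H_0: rank C_0 − rank ∂_1 = 5 − 4 = 1, and the invariant factors of ∂_1 are all 1, so H_0 ≅ Z.
  H_1: rank ker ∂_1 − rank ∂_2 = (5 − 4) − 0 = 1, and there is no ∂_2, so H_1 ≅ Z.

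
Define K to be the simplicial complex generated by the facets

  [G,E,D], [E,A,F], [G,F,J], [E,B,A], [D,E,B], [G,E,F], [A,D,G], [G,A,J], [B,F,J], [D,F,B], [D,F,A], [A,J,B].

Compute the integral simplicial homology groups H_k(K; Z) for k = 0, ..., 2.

Take the total order A < B < D < E < F < G < J on the vertex set. Then K (dimension 2) consists of the simplices:

  0-simplices (7): A, B, D, E, F, G, J
  1-simplices (18): AB, AD, AE, AF, AG, AJ, BD, BE, BF, BJ, DE, DF, DG, EF, EG, FG, FJ, GJ
  2-simplices (12): ABE, ABJ, ADF, ADG, AEF, AGJ, BDE, BDF, BFJ, DEG, EFG, FGJ

giving chain groups C_0 ≅ Z^7, C_1 ≅ Z^18, C_2 ≅ Z^12.

∂_1: C_1 → C_0 maps an edge to its endpoints' difference, ∂[p,q] = q − p. For instance
  ∂DF = F − D.
As a 7×18 matrix over Z this has rank 6, with invariant factors (1,1,1,1,1,1).

∂_2: C_2 → C_1 acts by ∂[p,q,r] = [q,r] − [p,r] + [p,q]. For instance
  ∂FGJ = GJ − FJ + FG,
  ∂BFJ = FJ − BJ + BF.
The resulting 18×12 matrix has rank 12, and its Smith normal form has invariant factors (1,1,1,1,1,1,1,1,1,1,1,2).

Computing H_k = (kernel of ∂_k) / (image of ∂_{k+1}):

  H_0: rank C_0 − rank ∂_1 = 7 − 6 = 1, and the invariant factors of ∂_1 are all 1, so H_0 = Z.
  H_1: rank ker ∂_1 − rank ∂_2 = (18 − 6) − 12 = 0, and ∂_2 has invariant factor 2 > 1, so H_1 = Z/2Z.
  H_2: rank ker ∂_2 − rank ∂_3 = (12 − 12) − 0 = 0, and there is no ∂_3, so H_2 = 0.

As a check, the Euler characteristic is 7 − 18 + 12 = 1, which agrees with 1 − 0 + 0 = 1.
(K is a triangulation of the real projective plane RP^2.)

H_0 = Z,  H_1 = Z/2Z,  H_2 = 0.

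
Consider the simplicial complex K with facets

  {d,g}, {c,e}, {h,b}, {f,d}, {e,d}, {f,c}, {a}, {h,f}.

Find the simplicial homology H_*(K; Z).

H_0 = Z^2,  H_1 = Z.

Take the total order a < b < c < d < e < f < g < h on the vertex set. Then K (dimension 1) consists of the simplices:

  0-simplices (8): a, b, c, d, e, f, g, h
  1-simplices (7): bh, ce, cf, de, df, dg, fh

Hence C_0 ≅ Z^8, C_1 ≅ Z^7.

The boundary map ∂_1: C_1 → C_0 sends each edge [p,q] (with p < q) to q − p. For instance
  ∂cf = f − c.
This gives a 8×7 integer matrix of rank 6; reducing to Smith normal form yields diagonal entries (1,1,1,1,1,1).

Reading off H_k = ker ∂_k / im ∂_{k+1}:

  H_0: rank C_0 − rank ∂_1 = 8 − 6 = 2, and the invariant factors of ∂_1 are all 1, so H_0 = Z^2.
  H_1: rank ker ∂_1 − rank ∂_2 = (7 − 6) − 0 = 1, and there is no ∂_2, so H_1 = Z.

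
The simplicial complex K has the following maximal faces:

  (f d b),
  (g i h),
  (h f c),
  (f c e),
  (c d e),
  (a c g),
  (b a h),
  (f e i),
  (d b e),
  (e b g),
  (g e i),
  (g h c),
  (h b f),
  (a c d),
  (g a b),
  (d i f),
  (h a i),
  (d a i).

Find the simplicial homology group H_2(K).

Order the vertices as a < b < c < d < e < f < g < h < i. Listing each simplex with vertices in this order, K has dimension 2 with simplices:

  0-simplices (9): a, b, c, d, e, f, g, h, i
  1-simplices (27): ab, ac, ad, ag, ah, ai, bd, be, bf, bg, bh, cd, ce, cf, cg, ch, de, df, di, ef, eg, ei, fh, fi, gh, gi, hi
  2-simplices (18): abg, abh, acd, acg, adi, ahi, bde, bdf, beg, bfh, cde, cef, cfh, cgh, dfi, efi, egi, ghi

so the chain groups are C_0 ≅ Z^9, C_1 ≅ Z^27, C_2 ≅ Z^18.

The boundary map ∂_1: C_1 → C_0 maps an edge to its endpoints' difference, ∂[p,q] = q − p. For instance
  ∂de = e − d.
The 9×27 boundary matrix has rank 8 and Smith normal form diag(1,1,1,1,1,1,1,1).

∂_2: C_2 → C_1 maps a triangle to the signed sum of its edges. For instance
  ∂adi = di − ai + ad,
  ∂ghi = hi − gi + gh.
The resulting 27×18 matrix has rank 18, and its Smith normal form has invariant factors (1,1,1,1,1,1,1,1,1,1,1,1,1,1,1,1,1,2).

Now H_k = ker ∂_k / im ∂_{k+1}, so:

  H_2: rank ker ∂_2 − rank ∂_3 = (18 − 18) − 0 = 0, and there is no ∂_3, so H_2 = 0.

(K is a triangulation of the Klein bottle.)

H_2 ≅ 0.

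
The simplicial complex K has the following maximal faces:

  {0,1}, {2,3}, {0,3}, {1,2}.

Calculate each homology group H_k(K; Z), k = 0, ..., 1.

Fix the vertex order 0 < 1 < 2 < 3 and write every simplex with vertices in increasing order. Then dim K = 1 and the simplices of K are:

  0-simplices (4): [0], [1], [2], [3]
  1-simplices (4): [0,1], [0,3], [1,2], [2,3]

Hence C_0 ≅ Z^4, C_1 ≅ Z^4.

The boundary map ∂_1: C_1 → C_0 is given by ∂[p,q] = [q] − [p]. For instance
  ∂[1,2] = [2] − [1].
The resulting 4×4 matrix has rank 3, and its Smith normal form has invariant factors (1,1,1).

Reading off H_k = ker ∂_k / im ∂_{k+1}:

  H_0: rank C_0 − rank ∂_1 = 4 − 3 = 1, and the invariant factors of ∂_1 are all 1, so H_0 = Z.
  H_1: rank ker ∂_1 − rank ∂_2 = (4 − 3) − 0 = 1, and there is no ∂_2, so H_1 = Z.

As a check, the Euler characteristic is 4 − 4 = 0, which agrees with 1 − 1 = 0.

H_0 ≅ Z,  H_1 ≅ Z.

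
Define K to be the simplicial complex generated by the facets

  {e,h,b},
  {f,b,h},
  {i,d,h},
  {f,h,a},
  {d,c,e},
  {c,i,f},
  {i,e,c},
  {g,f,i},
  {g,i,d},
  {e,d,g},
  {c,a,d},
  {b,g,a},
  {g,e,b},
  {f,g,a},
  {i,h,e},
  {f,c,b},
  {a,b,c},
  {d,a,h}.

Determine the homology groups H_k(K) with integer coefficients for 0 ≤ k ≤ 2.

We work with the vertex ordering a < b < c < d < e < f < g < h < i. The simplices of K, each written with vertices in increasing order, are:

  0-simplices (9): a, b, c, d, e, f, g, h, i
  1-simplices (27): ab, ac, ad, af, ag, ah, bc, be, bf, bg, bh, cd, ce, cf, ci, de, dg, dh, di, eg, eh, ei, fg, fh, fi, gi, hi
  2-simplices (18): abc, abg, acd, adh, afg, afh, bcf, beg, beh, bfh, cde, cei, cfi, deg, dgi, dhi, ehi, fgi

so the chain groups are C_0 ≅ Z^9, C_1 ≅ Z^27, C_2 ≅ Z^18.

Boundary ∂_1: C_1 → C_0 sends each edge [p,q] (with p < q) to q − p. For instance
  ∂fh = h − f.
As a 9×27 matrix over Z this has rank 8, with invariant factors (1,1,1,1,1,1,1,1).

Boundary ∂_2: C_2 → C_1 sends each 2-simplex [p,q,r] to [q,r] − [p,r] + [p,q]. For instance
  ∂ehi = hi − ei + eh,
  ∂abc = bc − ac + ab.
As a 27×18 matrix over Z this has rank 18, with invariant factors (1,1,1,1,1,1,1,1,1,1,1,1,1,1,1,1,1,2).

From H_k ≅ ker(∂_k) / im(∂_{k+1}) we obtain:

  H_0: rank C_0 − rank ∂_1 = 9 − 8 = 1, and the invariant factors of ∂_1 are all 1, so H_0 ≅ Z.
  H_1: rank ker ∂_1 − rank ∂_2 = (27 − 8) − 18 = 1, and ∂_2 has invariant factor 2 > 1, so H_1 ≅ Z ⊕ Z/2.
  H_2: rank ker ∂_2 − rank ∂_3 = (18 − 18) − 0 = 0, and there is no ∂_3, so H_2 ≅ 0.

H_0 ≅ Z,  H_1 ≅ Z ⊕ Z/2,  H_2 = 0.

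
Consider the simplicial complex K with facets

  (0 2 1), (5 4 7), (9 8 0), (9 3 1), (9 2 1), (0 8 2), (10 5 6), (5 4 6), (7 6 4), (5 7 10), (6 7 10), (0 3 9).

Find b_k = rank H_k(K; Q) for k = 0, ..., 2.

b_0 = 2, b_1 = 1, b_2 = 1.

Order the vertices as 0 < 1 < 2 < 3 < 4 < 5 < 6 < 7 < 8 < 9 < 10. Listing each simplex with vertices in this order, K has dimension 2 with simplices:

  0-simplices (11): [0], [1], [2], [3], [4], [5], [6], [7], [8], [9], [10]
  1-simplices (21): [0,1], [0,2], [0,3], [0,8], [0,9], [1,2], [1,3], [1,9], [2,8], [2,9], [3,9], [4,5], [4,6], [4,7], [5,6], [5,7], [5,10], [6,7], [6,10], [7,10], [8,9]
  2-simplices (12): [0,1,2], [0,2,8], [0,3,9], [0,8,9], [1,2,9], [1,3,9], [4,5,6], [4,5,7], [4,6,7], [5,6,10], [5,7,10], [6,7,10]

so the chain groups are C_0 ≅ Z^11, C_1 ≅ Z^21, C_2 ≅ Z^12.

Boundary ∂_1: C_1 → C_0 sends each edge [p,q] (with p < q) to q − p. For instance
  ∂[5,6] = [6] − [5].
This gives a 11×21 integer matrix of rank 9; reducing to Smith normal form yields diagonal entries (1,1,1,1,1,1,1,1,1).

∂_2: C_2 → C_1 sends each 2-simplex [p,q,r] to [q,r] − [p,r] + [p,q]. For instance
  ∂[0,3,9] = [3,9] − [0,9] + [0,3],
  ∂[4,6,7] = [6,7] − [4,7] + [4,6].
This gives a 21×12 integer matrix of rank 11; reducing to Smith normal form yields diagonal entries (1,1,1,1,1,1,1,1,1,1,1).

Reading off H_k = ker ∂_k / im ∂_{k+1}:

  H_0: rank C_0 − rank ∂_1 = 11 − 9 = 2, and the invariant factors of ∂_1 are all 1, so H_0 = Z^2.
  H_1: rank ker ∂_1 − rank ∂_2 = (21 − 9) − 11 = 1, and the invariant factors of ∂_2 are all 1, so H_1 = Z.
  H_2: rank ker ∂_2 − rank ∂_3 = (12 − 11) − 0 = 1, and there is no ∂_3, so H_2 = Z.

As a check, the Euler characteristic is 11 − 21 + 12 = 2, which agrees with 2 − 1 + 1 = 2.
(K is a triangulation of the disjoint union of the cylinder S^1 x I and the 2-sphere S^2.)

Hence the Betti numbers are b_0 = 2, b_1 = 1, b_2 = 1.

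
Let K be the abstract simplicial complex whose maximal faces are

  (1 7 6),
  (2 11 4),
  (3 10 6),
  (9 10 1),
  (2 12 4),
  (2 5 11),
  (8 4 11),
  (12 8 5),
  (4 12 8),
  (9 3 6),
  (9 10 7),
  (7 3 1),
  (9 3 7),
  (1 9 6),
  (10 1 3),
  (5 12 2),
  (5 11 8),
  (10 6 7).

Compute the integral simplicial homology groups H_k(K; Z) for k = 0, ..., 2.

K has 12 vertices, 27 edges, 18 triangles.
rank ∂_0 = 0, rank ∂_1 = 10 ⇒ b_0 = 12 − 0 − 10 = 2; all invariant factors of ∂_1 are 1 so no torsion. So H_0 = Z^2.
rank ∂_1 = 10, rank ∂_2 = 17 ⇒ b_1 = 27 − 10 − 17 = 0; ∂_2 has invariant factor(s) [2] giving torsion. So H_1 = Z/2.
rank ∂_2 = 17, rank ∂_3 = 0 ⇒ b_2 = 18 − 17 − 0 = 1. So H_2 = Z.

H_0 ≅ Z^2,  H_1 ≅ Z/2,  H_2 ≅ Z.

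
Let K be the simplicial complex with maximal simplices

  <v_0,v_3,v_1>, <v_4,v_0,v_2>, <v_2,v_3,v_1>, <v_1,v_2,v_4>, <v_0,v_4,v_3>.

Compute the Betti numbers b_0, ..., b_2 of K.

We work with the vertex ordering v_0 < v_1 < v_2 < v_3 < v_4. The simplices of K, each written with vertices in increasing order, are:

  0-simplices (5): [v_0], [v_1], [v_2], [v_3], [v_4]
  1-simplices (10): [v_0,v_1], [v_0,v_2], [v_0,v_3], [v_0,v_4], [v_1,v_2], [v_1,v_3], [v_1,v_4], [v_2,v_3], [v_2,v_4], [v_3,v_4]
  2-simplices (5): [v_0,v_1,v_3], [v_0,v_2,v_4], [v_0,v_3,v_4], [v_1,v_2,v_3], [v_1,v_2,v_4]

Hence C_0 ≅ Z^5, C_1 ≅ Z^10, C_2 ≅ Z^5.

Boundary ∂_1: C_1 → C_0 sends each edge [p,q] (with p < q) to q − p. For instance
  ∂[v_3,v_4] = [v_4] − [v_3].
As a 5×10 matrix over Z this has rank 4, with invariant factors (1,1,1,1).

∂_2: C_2 → C_1 sends each 2-simplex [p,q,r] to [q,r] − [p,r] + [p,q]. For instance
  ∂[v_0,v_2,v_4] = [v_2,v_4] − [v_0,v_4] + [v_0,v_2],
  ∂[v_1,v_2,v_3] = [v_2,v_3] − [v_1,v_3] + [v_1,v_2].
This gives a 10×5 integer matrix of rank 5; reducing to Smith normal form yields diagonal entries (1,1,1,1,1).

Computing H_k = (kernel of ∂_k) / (image of ∂_{k+1}):

  H_0: rank C_0 − rank ∂_1 = 5 − 4 = 1, and the invariant factors of ∂_1 are all 1, so H_0 ≅ Z.
  H_1: rank ker ∂_1 − rank ∂_2 = (10 − 4) − 5 = 1, and the invariant factors of ∂_2 are all 1, so H_1 ≅ Z.
  H_2: rank ker ∂_2 − rank ∂_3 = (5 − 5) − 0 = 0, and there is no ∂_3, so H_2 ≅ 0.

As a check, the Euler characteristic is 5 − 10 + 5 = 0, which agrees with 1 − 1 + 0 = 0.
(K is a triangulation of the Möbius band.)

Hence the Betti numbers are b_0 = 1, b_1 = 1, b_2 = 0.

b_0 = 1, b_1 = 1, b_2 = 0.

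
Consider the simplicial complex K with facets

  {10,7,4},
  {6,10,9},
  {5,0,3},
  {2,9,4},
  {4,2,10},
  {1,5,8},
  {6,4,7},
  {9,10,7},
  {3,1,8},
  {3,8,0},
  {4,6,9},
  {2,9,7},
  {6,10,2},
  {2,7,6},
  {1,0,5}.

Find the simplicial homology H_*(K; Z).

H_0 ≅ Z^2,  H_1 ≅ Z ⊕ Z/2,  H_2 = 0.

K has 11 vertices, 25 edges, 15 triangles.
rank ∂_0 = 0, rank ∂_1 = 9 ⇒ b_0 = 11 − 0 − 9 = 2; all invariant factors of ∂_1 are 1 so no torsion. So H_0 = Z^2.
rank ∂_1 = 9, rank ∂_2 = 15 ⇒ b_1 = 25 − 9 − 15 = 1; ∂_2 has invariant factor(s) [2] giving torsion. So H_1 = Z ⊕ Z/2.
rank ∂_2 = 15, rank ∂_3 = 0 ⇒ b_2 = 15 − 15 − 0 = 0. So H_2 = 0.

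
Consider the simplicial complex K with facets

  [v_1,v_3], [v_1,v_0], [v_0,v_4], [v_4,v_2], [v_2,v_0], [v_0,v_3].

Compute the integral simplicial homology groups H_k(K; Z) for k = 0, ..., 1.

We work with the vertex ordering v_0 < v_1 < v_2 < v_3 < v_4. The simplices of K, each written with vertices in increasing order, are:

  0-simplices (5): [v_0], [v_1], [v_2], [v_3], [v_4]
  1-simplices (6): [v_0,v_1], [v_0,v_2], [v_0,v_3], [v_0,v_4], [v_1,v_3], [v_2,v_4]

Hence C_0 ≅ Z^5, C_1 ≅ Z^6.

Boundary ∂_1: C_1 → C_0 sends each edge [p,q] (with p < q) to q − p.
The 5×6 boundary matrix has rank 4 and Smith normal form diag(1,1,1,1).

Reading off H_k = ker ∂_k / im ∂_{k+1}:

  H_0: rank C_0 − rank ∂_1 = 5 − 4 = 1, and the invariant factors of ∂_1 are all 1, so H_0 ≅ Z.
  H_1: rank ker ∂_1 − rank ∂_2 = (6 − 4) − 0 = 2, and there is no ∂_2, so H_1 ≅ Z^2.

H_0 = Z,  H_1 = Z^2.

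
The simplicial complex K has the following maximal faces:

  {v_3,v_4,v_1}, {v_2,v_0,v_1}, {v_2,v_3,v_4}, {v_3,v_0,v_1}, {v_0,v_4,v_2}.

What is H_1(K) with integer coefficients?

Fix the vertex order v_0 < v_1 < v_2 < v_3 < v_4 and write every simplex with vertices in increasing order. Then dim K = 2 and the simplices of K are:

  0-simplices (5): [v_0], [v_1], [v_2], [v_3], [v_4]
  1-simplices (10): [v_0,v_1], [v_0,v_2], [v_0,v_3], [v_0,v_4], [v_1,v_2], [v_1,v_3], [v_1,v_4], [v_2,v_3], [v_2,v_4], [v_3,v_4]
  2-simplices (5): [v_0,v_1,v_2], [v_0,v_1,v_3], [v_0,v_2,v_4], [v_1,v_3,v_4], [v_2,v_3,v_4]

so the chain groups are C_0 ≅ Z^5, C_1 ≅ Z^10, C_2 ≅ Z^5.

∂_1: C_1 → C_0 sends each edge [p,q] (with p < q) to q − p.
This gives a 5×10 integer matrix of rank 4; reducing to Smith normal form yields diagonal entries (1,1,1,1).

The boundary map ∂_2: C_2 → C_1 maps a triangle to the signed sum of its edges. For instance
  ∂[v_1,v_3,v_4] = [v_3,v_4] − [v_1,v_4] + [v_1,v_3],
  ∂[v_2,v_3,v_4] = [v_3,v_4] − [v_2,v_4] + [v_2,v_3].
The 10×5 boundary matrix has rank 5 and Smith normal form diag(1,1,1,1,1).

Reading off H_k = ker ∂_k / im ∂_{k+1}:

  H_1: rank ker ∂_1 − rank ∂_2 = (10 − 4) − 5 = 1, and the invariant factors of ∂_2 are all 1, so H_1 = Z.

(K is a triangulation of the Möbius band.)

H_1 ≅ Z.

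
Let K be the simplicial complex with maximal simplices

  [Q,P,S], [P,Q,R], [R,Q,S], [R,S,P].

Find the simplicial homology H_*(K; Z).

H_0 ≅ Z,  H_1 = 0,  H_2 ≅ Z.

We work with the vertex ordering P < Q < R < S. The simplices of K, each written with vertices in increasing order, are:

  0-simplices (4): P, Q, R, S
  1-simplices (6): PQ, PR, PS, QR, QS, RS
  2-simplices (4): PQR, PQS, PRS, QRS

Hence C_0 ≅ Z^4, C_1 ≅ Z^6, C_2 ≅ Z^4.

The boundary map ∂_1: C_1 → C_0 sends each edge [p,q] (with p < q) to q − p.
The resulting 4×6 matrix has rank 3, and its Smith normal form has invariant factors (1,1,1).

∂_2: C_2 → C_1 sends each 2-simplex [p,q,r] to [q,r] − [p,r] + [p,q]. For instance
  ∂QRS = RS − QS + QR,
  ∂PQS = QS − PS + PQ.
As a 6×4 matrix over Z this has rank 3, with invariant factors (1,1,1).

Computing H_k = (kernel of ∂_k) / (image of ∂_{k+1}):

  H_0: rank C_0 − rank ∂_1 = 4 − 3 = 1, and the invariant factors of ∂_1 are all 1, so H_0 = Z.
  H_1: rank ker ∂_1 − rank ∂_2 = (6 − 3) − 3 = 0, and the invariant factors of ∂_2 are all 1, so H_1 = 0.
  H_2: rank ker ∂_2 − rank ∂_3 = (4 − 3) − 0 = 1, and there is no ∂_3, so H_2 = Z.

(K is a triangulation of the 2-sphere S^2.)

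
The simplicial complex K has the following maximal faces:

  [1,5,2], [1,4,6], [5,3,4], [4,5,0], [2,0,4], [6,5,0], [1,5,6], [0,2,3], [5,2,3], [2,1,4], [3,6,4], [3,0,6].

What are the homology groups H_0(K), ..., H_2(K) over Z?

We work with the vertex ordering 0 < 1 < 2 < 3 < 4 < 5 < 6. The simplices of K, each written with vertices in increasing order, are:

  0-simplices (7): [0], [1], [2], [3], [4], [5], [6]
  1-simplices (18): [0,2], [0,3], [0,4], [0,5], [0,6], [1,2], [1,4], [1,5], [1,6], [2,3], [2,4], [2,5], [3,4], [3,5], [3,6], [4,5], [4,6], [5,6]
  2-simplices (12): [0,2,3], [0,2,4], [0,3,6], [0,4,5], [0,5,6], [1,2,4], [1,2,5], [1,4,6], [1,5,6], [2,3,5], [3,4,5], [3,4,6]

so the chain groups are C_0 ≅ Z^7, C_1 ≅ Z^18, C_2 ≅ Z^12.

The boundary map ∂_1: C_1 → C_0 is given by ∂[p,q] = [q] − [p].
The 7×18 boundary matrix has rank 6 and Smith normal form diag(1,1,1,1,1,1).

The boundary map ∂_2: C_2 → C_1 sends each 2-simplex [p,q,r] to [q,r] − [p,r] + [p,q]. For instance
  ∂[0,5,6] = [5,6] − [0,6] + [0,5],
  ∂[2,3,5] = [3,5] − [2,5] + [2,3].
As a 18×12 matrix over Z this has rank 12, with invariant factors (1,1,1,1,1,1,1,1,1,1,1,2).

Now H_k = ker ∂_k / im ∂_{k+1}, so:

  H_0: rank C_0 − rank ∂_1 = 7 − 6 = 1, and the invariant factors of ∂_1 are all 1, so H_0 = Z.
  H_1: rank ker ∂_1 − rank ∂_2 = (18 − 6) − 12 = 0, and ∂_2 has invariant factor 2 > 1, so H_1 = Z/2Z.
  H_2: rank ker ∂_2 − rank ∂_3 = (12 − 12) − 0 = 0, and there is no ∂_3, so H_2 = 0.

(K is a triangulation of the real projective plane RP^2.)

H_0 = Z,  H_1 = Z/2Z,  H_2 = 0.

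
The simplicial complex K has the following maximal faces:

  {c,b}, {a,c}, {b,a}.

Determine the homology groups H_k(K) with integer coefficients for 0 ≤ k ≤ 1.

H_0 ≅ Z,  H_1 ≅ Z.

Take the total order a < b < c on the vertex set. Then K (dimension 1) consists of the simplices:

  0-simplices (3): a, b, c
  1-simplices (3): ab, ac, bc

so the chain groups are C_0 ≅ Z^3, C_1 ≅ Z^3.

Boundary ∂_1: C_1 → C_0 maps an edge to its endpoints' difference, ∂[p,q] = q − p. For instance
  ∂ab = b − a.
As a 3×3 matrix over Z this has rank 2, with invariant factors (1,1).

Computing H_k = (kernel of ∂_k) / (image of ∂_{k+1}):

  H_0: rank C_0 − rank ∂_1 = 3 − 2 = 1, and the invariant factors of ∂_1 are all 1, so H_0 ≅ Z.
  H_1: rank ker ∂_1 − rank ∂_2 = (3 − 2) − 0 = 1, and there is no ∂_2, so H_1 ≅ Z.

As a check, the Euler characteristic is 3 − 3 = 0, which agrees with 1 − 1 = 0.
(K is a triangulation of the circle S^1.)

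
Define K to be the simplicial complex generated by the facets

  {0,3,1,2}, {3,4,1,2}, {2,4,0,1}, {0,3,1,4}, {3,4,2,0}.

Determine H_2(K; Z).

H_2 ≅ 0.

Order the vertices as 0 < 1 < 2 < 3 < 4. Listing each simplex with vertices in this order, K has dimension 3 with simplices:

  0-simplices (5): [0], [1], [2], [3], [4]
  1-simplices (10): [0,1], [0,2], [0,3], [0,4], [1,2], [1,3], [1,4], [2,3], [2,4], [3,4]
  2-simplices (10): [0,1,2], [0,1,3], [0,1,4], [0,2,3], [0,2,4], [0,3,4], [1,2,3], [1,2,4], [1,3,4], [2,3,4]
  3-simplices (5): [0,1,2,3], [0,1,2,4], [0,1,3,4], [0,2,3,4], [1,2,3,4]

so the chain groups are C_0 ≅ Z^5, C_1 ≅ Z^10, C_2 ≅ Z^10, C_3 ≅ Z^5.

∂_1: C_1 → C_0 is given by ∂[p,q] = [q] − [p].
The 5×10 boundary matrix has rank 4 and Smith normal form diag(1,1,1,1).

The boundary map ∂_2: C_2 → C_1 acts by ∂[p,q,r] = [q,r] − [p,r] + [p,q]. For instance
  ∂[1,2,3] = [2,3] − [1,3] + [1,2],
  ∂[0,1,3] = [1,3] − [0,3] + [0,1].
This gives a 10×10 integer matrix of rank 6; reducing to Smith normal form yields diagonal entries (1,1,1,1,1,1).

The boundary map ∂_3: C_3 → C_2 sends each 3-simplex σ to the alternating sum Σ_i (−1)^i (σ with its i-th vertex removed). For instance
  ∂[0,2,3,4] = [2,3,4] − [0,3,4] + [0,2,4] − [0,2,3],
  ∂[0,1,2,3] = [1,2,3] − [0,2,3] + [0,1,3] − [0,1,2].
The 10×5 boundary matrix has rank 4 and Smith normal form diag(1,1,1,1).

Computing H_k = (kernel of ∂_k) / (image of ∂_{k+1}):

  H_2: rank ker ∂_2 − rank ∂_3 = (10 − 6) − 4 = 0, and the invariant factors of ∂_3 are all 1, so H_2 ≅ 0.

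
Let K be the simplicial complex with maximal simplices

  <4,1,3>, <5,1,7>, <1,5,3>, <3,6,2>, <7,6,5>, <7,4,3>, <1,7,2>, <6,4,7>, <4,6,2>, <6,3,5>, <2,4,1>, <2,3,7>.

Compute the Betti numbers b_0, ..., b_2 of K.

b_0 = 1, b_1 = 0, b_2 = 0.

Take the total order 1 < 2 < 3 < 4 < 5 < 6 < 7 on the vertex set. Then K (dimension 2) consists of the simplices:

  0-simplices (7): [1], [2], [3], [4], [5], [6], [7]
  1-simplices (18): [1,2], [1,3], [1,4], [1,5], [1,7], [2,3], [2,4], [2,6], [2,7], [3,4], [3,5], [3,6], [3,7], [4,6], [4,7], [5,6], [5,7], [6,7]
  2-simplices (12): [1,2,4], [1,2,7], [1,3,4], [1,3,5], [1,5,7], [2,3,6], [2,3,7], [2,4,6], [3,4,7], [3,5,6], [4,6,7], [5,6,7]

so the chain groups are C_0 ≅ Z^7, C_1 ≅ Z^18, C_2 ≅ Z^12.

∂_1: C_1 → C_0 sends each edge [p,q] (with p < q) to q − p.
As a 7×18 matrix over Z this has rank 6, with invariant factors (1,1,1,1,1,1).

∂_2: C_2 → C_1 sends each 2-simplex [p,q,r] to [q,r] − [p,r] + [p,q]. For instance
  ∂[1,3,5] = [3,5] − [1,5] + [1,3],
  ∂[2,4,6] = [4,6] − [2,6] + [2,4].
This gives a 18×12 integer matrix of rank 12; reducing to Smith normal form yields diagonal entries (1,1,1,1,1,1,1,1,1,1,1,2).

Computing H_k = (kernel of ∂_k) / (image of ∂_{k+1}):

  H_0: rank C_0 − rank ∂_1 = 7 − 6 = 1, and the invariant factors of ∂_1 are all 1, so H_0 = Z.
  H_1: rank ker ∂_1 − rank ∂_2 = (18 − 6) − 12 = 0, and ∂_2 has invariant factor 2 > 1, so H_1 = Z_2.
  H_2: rank ker ∂_2 − rank ∂_3 = (12 − 12) − 0 = 0, and there is no ∂_3, so H_2 = 0.

Hence the Betti numbers are b_0 = 1, b_1 = 0, b_2 = 0.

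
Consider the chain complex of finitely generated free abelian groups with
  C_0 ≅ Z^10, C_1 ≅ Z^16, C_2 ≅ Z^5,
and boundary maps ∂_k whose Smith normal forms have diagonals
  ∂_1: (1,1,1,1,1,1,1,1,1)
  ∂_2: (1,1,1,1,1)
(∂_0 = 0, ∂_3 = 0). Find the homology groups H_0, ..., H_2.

H_0: b_0 = 10 − 0 − 9 = 1; torsion from ∂_1 factors > 1: none. So H_0 = Z.
H_1: b_1 = 16 − 9 − 5 = 2; torsion from ∂_2 factors > 1: none. So H_1 = Z^2.
H_2: b_2 = 5 − 5 − 0 = 0; torsion from ∂_3 factors > 1: none. So H_2 = 0.

H_0 = Z,  H_1 = Z^2,  H_2 = 0.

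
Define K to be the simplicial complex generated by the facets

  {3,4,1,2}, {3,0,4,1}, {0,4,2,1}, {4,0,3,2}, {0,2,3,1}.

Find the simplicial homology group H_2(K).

H_2 = 0.

Take the total order 0 < 1 < 2 < 3 < 4 on the vertex set. Then K (dimension 3) consists of the simplices:

  0-simplices (5): [0], [1], [2], [3], [4]
  1-simplices (10): [0,1], [0,2], [0,3], [0,4], [1,2], [1,3], [1,4], [2,3], [2,4], [3,4]
  2-simplices (10): [0,1,2], [0,1,3], [0,1,4], [0,2,3], [0,2,4], [0,3,4], [1,2,3], [1,2,4], [1,3,4], [2,3,4]
  3-simplices (5): [0,1,2,3], [0,1,2,4], [0,1,3,4], [0,2,3,4], [1,2,3,4]

so the chain groups are C_0 ≅ Z^5, C_1 ≅ Z^10, C_2 ≅ Z^10, C_3 ≅ Z^5.

∂_1: C_1 → C_0 sends each edge [p,q] (with p < q) to q − p. For instance
  ∂[0,4] = [4] − [0].
As a 5×10 matrix over Z this has rank 4, with invariant factors (1,1,1,1).

Boundary ∂_2: C_2 → C_1 acts by ∂[p,q,r] = [q,r] − [p,r] + [p,q]. For instance
  ∂[1,3,4] = [3,4] − [1,4] + [1,3],
  ∂[0,1,3] = [1,3] − [0,3] + [0,1].
This gives a 10×10 integer matrix of rank 6; reducing to Smith normal form yields diagonal entries (1,1,1,1,1,1).

The boundary map ∂_3: C_3 → C_2 sends each 3-simplex σ to the alternating sum Σ_i (−1)^i (σ with its i-th vertex removed). For instance
  ∂[0,1,3,4] = [1,3,4] − [0,3,4] + [0,1,4] − [0,1,3],
  ∂[1,2,3,4] = [2,3,4] − [1,3,4] + [1,2,4] − [1,2,3].
As a 10×5 matrix over Z this has rank 4, with invariant factors (1,1,1,1).

Computing H_k = (kernel of ∂_k) / (image of ∂_{k+1}):

  H_2: rank ker ∂_2 − rank ∂_3 = (10 − 6) − 4 = 0, and the invariant factors of ∂_3 are all 1, so H_2 ≅ 0.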